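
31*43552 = 1350112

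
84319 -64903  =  19416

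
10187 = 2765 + 7422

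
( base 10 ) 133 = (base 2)10000101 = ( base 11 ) 111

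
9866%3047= 725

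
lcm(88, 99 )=792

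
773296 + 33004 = 806300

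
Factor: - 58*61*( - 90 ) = 318420 = 2^2*3^2*5^1*29^1*61^1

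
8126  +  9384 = 17510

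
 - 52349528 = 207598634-259948162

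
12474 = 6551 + 5923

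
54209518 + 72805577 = 127015095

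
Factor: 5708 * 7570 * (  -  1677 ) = -72462432120  =  - 2^3*3^1*5^1*13^1*43^1*757^1 *1427^1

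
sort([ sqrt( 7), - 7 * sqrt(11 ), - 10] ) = [ - 7*sqrt(11 ), - 10, sqrt( 7)]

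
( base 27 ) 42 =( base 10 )110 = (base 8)156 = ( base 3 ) 11002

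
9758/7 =1394 = 1394.00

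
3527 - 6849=-3322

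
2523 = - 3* ( - 841 ) 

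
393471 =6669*59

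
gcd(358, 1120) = 2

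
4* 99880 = 399520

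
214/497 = 214/497 = 0.43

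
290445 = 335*867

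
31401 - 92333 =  -60932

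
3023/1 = 3023= 3023.00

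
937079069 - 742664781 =194414288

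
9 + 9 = 18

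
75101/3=25033 + 2/3 =25033.67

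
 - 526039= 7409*(  -  71)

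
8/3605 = 8/3605 = 0.00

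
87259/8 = 87259/8 = 10907.38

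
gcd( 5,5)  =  5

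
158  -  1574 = -1416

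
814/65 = 12 + 34/65 = 12.52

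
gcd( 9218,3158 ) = 2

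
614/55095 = 614/55095 =0.01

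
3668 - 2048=1620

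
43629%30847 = 12782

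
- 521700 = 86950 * (  -  6 )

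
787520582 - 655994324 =131526258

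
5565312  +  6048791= 11614103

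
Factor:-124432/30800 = - 101/25= - 5^ ( - 2 )*101^1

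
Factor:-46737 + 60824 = 14087^1  =  14087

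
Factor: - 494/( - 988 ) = 2^(- 1) = 1/2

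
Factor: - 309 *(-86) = 2^1*3^1*43^1*103^1 = 26574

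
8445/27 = 2815/9 = 312.78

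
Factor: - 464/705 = -2^4*3^(-1)*5^( - 1 )*29^1  *  47^( - 1)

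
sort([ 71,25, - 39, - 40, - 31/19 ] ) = [ - 40, - 39, - 31/19,25,71]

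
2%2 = 0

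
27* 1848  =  49896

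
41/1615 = 41/1615=0.03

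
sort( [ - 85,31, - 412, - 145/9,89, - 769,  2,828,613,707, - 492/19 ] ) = [ - 769, - 412, - 85,  -  492/19,-145/9,2, 31, 89, 613, 707,828] 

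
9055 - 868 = 8187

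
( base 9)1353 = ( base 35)T5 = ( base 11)848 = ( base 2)1111111100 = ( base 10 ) 1020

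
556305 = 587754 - 31449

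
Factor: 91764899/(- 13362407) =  - 79^1 * 1161581^1*13362407^(  -  1 ) 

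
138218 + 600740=738958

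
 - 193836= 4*( - 48459 )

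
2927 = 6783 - 3856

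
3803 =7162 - 3359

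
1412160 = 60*23536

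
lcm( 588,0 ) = 0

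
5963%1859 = 386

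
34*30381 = 1032954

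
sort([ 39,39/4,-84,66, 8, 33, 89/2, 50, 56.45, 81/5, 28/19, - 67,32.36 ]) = [ - 84, -67,  28/19,8, 39/4, 81/5, 32.36,  33, 39, 89/2, 50, 56.45,66 ] 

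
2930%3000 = 2930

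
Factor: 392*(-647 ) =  - 2^3  *7^2 * 647^1 = - 253624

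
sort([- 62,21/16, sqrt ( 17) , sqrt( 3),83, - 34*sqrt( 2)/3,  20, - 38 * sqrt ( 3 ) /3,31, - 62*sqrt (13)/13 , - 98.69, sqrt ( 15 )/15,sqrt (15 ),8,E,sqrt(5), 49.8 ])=[ - 98.69, - 62, - 38*sqrt( 3)/3, - 62*sqrt( 13 )/13, - 34*sqrt( 2)/3,sqrt( 15)/15,21/16,sqrt(3),sqrt(5),E,  sqrt(15),sqrt(17), 8, 20,31,49.8,83]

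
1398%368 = 294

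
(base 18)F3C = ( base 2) 1001100111110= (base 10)4926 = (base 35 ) 40Q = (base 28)67Q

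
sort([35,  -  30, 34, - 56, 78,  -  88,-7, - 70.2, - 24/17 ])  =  [ -88, - 70.2,  -  56,-30, - 7, - 24/17,  34, 35,78 ] 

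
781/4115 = 781/4115 = 0.19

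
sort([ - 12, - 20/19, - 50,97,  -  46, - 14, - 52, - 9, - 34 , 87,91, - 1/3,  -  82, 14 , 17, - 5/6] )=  [ - 82, - 52, - 50,-46, -34, - 14, - 12, - 9, - 20/19, - 5/6, - 1/3,14,  17,  87 , 91,97] 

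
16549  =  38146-21597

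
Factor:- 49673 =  - 13^1*3821^1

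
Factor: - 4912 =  - 2^4*307^1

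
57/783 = 19/261 = 0.07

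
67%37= 30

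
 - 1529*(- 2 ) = 3058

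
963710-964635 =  - 925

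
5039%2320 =399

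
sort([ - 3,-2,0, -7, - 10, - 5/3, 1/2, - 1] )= [ - 10,-7,- 3 ,-2, - 5/3, - 1,0,1/2 ]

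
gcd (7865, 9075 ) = 605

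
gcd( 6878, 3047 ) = 1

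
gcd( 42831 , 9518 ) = 4759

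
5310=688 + 4622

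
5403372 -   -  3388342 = 8791714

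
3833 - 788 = 3045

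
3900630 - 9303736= - 5403106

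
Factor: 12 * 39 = 2^2*3^2*13^1 = 468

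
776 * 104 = 80704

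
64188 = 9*7132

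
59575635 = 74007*805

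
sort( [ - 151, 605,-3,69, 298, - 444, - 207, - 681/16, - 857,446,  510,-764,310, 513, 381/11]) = [ - 857, - 764, - 444,  -  207, - 151,  -  681/16, - 3,381/11,69, 298, 310, 446, 510,  513, 605 ] 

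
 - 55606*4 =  - 222424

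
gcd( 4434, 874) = 2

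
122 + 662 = 784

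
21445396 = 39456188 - 18010792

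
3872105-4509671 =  - 637566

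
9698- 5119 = 4579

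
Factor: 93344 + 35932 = 129276 = 2^2*3^5*7^1*19^1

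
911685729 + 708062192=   1619747921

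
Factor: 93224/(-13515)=-2^3 * 3^( - 1 )*5^(-1 ) *17^( - 1 )*43^1 * 53^( - 1 )*271^1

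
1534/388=767/194 = 3.95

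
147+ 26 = 173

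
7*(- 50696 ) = - 354872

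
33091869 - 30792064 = 2299805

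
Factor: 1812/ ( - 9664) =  - 3/16 = - 2^ ( - 4)*3^1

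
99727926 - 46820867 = 52907059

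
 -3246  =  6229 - 9475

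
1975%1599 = 376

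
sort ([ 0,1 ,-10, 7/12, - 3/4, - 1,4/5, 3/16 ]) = [-10, - 1, - 3/4,0, 3/16,7/12,4/5,1 ] 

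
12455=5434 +7021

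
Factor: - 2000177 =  - 2000177^1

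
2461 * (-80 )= - 196880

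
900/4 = 225 = 225.00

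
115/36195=23/7239  =  0.00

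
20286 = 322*63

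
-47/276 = -1 + 229/276=-0.17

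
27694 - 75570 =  -47876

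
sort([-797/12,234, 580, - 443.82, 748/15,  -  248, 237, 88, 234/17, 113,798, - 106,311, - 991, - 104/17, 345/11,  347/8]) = [ - 991, -443.82, -248 , - 106, - 797/12 , - 104/17,234/17 , 345/11, 347/8,  748/15,  88,113,  234,237 , 311  ,  580 , 798 ]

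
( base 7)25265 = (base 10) 6662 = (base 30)7C2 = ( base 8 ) 15006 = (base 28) 8dq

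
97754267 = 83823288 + 13930979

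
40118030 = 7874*5095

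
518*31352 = 16240336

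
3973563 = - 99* ( - 40137 ) 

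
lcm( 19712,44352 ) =177408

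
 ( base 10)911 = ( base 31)TC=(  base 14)491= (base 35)q1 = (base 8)1617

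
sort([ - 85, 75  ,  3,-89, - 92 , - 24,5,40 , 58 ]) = [- 92, - 89  , - 85, - 24, 3, 5, 40, 58, 75]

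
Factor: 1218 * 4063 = 2^1*3^1*7^1*17^1*29^1*239^1   =  4948734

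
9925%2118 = 1453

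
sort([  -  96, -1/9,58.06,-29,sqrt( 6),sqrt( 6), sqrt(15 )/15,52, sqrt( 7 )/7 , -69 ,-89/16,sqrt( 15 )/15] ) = [ - 96  , - 69, - 29, - 89/16, -1/9,sqrt(15 )/15 , sqrt( 15)/15, sqrt (7) /7,  sqrt( 6 ), sqrt( 6), 52,58.06]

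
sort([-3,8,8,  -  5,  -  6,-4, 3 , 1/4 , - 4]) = [-6, - 5, - 4, - 4,  -  3,  1/4, 3,8,8] 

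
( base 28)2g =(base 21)39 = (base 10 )72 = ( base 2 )1001000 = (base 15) 4C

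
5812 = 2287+3525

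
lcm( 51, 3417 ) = 3417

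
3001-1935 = 1066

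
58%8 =2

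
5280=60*88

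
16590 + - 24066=  -  7476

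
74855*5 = 374275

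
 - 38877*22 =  - 855294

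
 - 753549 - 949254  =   - 1702803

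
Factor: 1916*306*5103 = 2991868488 = 2^3*3^8*7^1*17^1*479^1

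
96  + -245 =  - 149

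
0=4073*0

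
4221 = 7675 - 3454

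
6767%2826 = 1115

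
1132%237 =184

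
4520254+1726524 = 6246778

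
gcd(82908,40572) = 1764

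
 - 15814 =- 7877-7937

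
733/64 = 733/64 = 11.45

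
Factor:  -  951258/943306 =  - 957/949 = - 3^1 * 11^1*13^( - 1 )*29^1*73^( - 1)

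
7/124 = 7/124=0.06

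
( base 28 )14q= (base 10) 922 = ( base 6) 4134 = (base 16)39a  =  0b1110011010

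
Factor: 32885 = 5^1*6577^1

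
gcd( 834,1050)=6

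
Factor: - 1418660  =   - 2^2 * 5^1*89^1*797^1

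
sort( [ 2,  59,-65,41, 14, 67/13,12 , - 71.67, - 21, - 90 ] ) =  [ - 90, - 71.67, - 65,- 21, 2,67/13,12, 14,41,  59 ]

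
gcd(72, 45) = 9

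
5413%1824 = 1765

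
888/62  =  14 + 10/31 = 14.32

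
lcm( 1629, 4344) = 13032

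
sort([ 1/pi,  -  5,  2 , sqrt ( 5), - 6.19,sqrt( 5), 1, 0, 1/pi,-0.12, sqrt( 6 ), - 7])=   [ - 7, - 6.19 , - 5, - 0.12, 0 , 1/pi, 1/pi,1, 2 , sqrt (5 ), sqrt( 5 ), sqrt(6)]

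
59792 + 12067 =71859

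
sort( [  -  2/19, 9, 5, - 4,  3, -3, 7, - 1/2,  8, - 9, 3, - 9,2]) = [ -9, - 9, - 4, - 3,  -  1/2, - 2/19,2 , 3,3,  5, 7 , 8,9] 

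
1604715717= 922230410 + 682485307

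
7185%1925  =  1410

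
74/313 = 74/313 = 0.24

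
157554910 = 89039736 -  -68515174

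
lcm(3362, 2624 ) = 107584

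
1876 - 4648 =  - 2772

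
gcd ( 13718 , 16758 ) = 38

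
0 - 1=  - 1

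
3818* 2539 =9693902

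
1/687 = 1/687= 0.00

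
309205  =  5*61841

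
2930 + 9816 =12746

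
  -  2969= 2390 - 5359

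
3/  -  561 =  - 1/187= - 0.01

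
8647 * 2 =17294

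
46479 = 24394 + 22085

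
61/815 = 61/815= 0.07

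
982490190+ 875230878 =1857721068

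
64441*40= 2577640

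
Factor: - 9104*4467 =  -40667568 = - 2^4*3^1*569^1*1489^1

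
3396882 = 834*4073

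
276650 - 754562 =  - 477912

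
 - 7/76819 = -7/76819 = - 0.00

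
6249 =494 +5755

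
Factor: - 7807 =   -  37^1*211^1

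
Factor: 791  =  7^1 * 113^1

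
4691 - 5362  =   - 671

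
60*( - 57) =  - 3420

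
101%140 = 101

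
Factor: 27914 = 2^1*17^1  *  821^1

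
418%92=50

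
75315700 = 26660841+48654859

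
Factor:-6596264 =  -2^3*577^1*1429^1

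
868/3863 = 868/3863 = 0.22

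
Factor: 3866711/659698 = 2^(-1)*13^( - 1 ) * 97^1*25373^ ( - 1) * 39863^1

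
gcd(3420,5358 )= 114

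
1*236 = 236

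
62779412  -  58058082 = 4721330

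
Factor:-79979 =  -79979^1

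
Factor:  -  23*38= -2^1*19^1*23^1=-  874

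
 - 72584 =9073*( - 8 )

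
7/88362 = 7/88362= 0.00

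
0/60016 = 0 =0.00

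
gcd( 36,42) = 6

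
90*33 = 2970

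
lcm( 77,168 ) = 1848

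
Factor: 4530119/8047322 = 2^(  -  1 )*11^2*29^1*1291^1*4023661^(- 1 ) 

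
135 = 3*45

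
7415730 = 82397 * 90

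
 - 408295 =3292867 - 3701162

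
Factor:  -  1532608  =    -  2^6*7^1*11^1*311^1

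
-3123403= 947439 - 4070842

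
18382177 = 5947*3091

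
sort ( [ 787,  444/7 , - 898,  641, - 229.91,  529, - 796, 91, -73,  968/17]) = [ - 898,-796,  -  229.91, - 73, 968/17 , 444/7,91, 529, 641,  787]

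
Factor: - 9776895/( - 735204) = 2^( - 2 )*5^1 *197^( -1 )*311^( - 1)*651793^1 = 3258965/245068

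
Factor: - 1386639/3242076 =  - 2^( - 2 )*3^3*17^1*19^1*53^1*73^ ( - 1 )*3701^( - 1) = - 462213/1080692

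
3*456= 1368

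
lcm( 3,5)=15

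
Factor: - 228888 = -2^3*3^2*11^1* 17^2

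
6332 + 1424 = 7756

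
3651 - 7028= - 3377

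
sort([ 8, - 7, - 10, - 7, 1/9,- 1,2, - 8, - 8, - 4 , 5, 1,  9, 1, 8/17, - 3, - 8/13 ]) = [ - 10, - 8 , - 8, - 7, - 7, - 4, - 3, - 1,-8/13,1/9, 8/17, 1, 1, 2 , 5, 8,  9 ]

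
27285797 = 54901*497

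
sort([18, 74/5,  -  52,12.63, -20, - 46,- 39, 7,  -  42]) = [ - 52,- 46,-42, - 39,-20,  7,12.63,74/5,18 ] 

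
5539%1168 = 867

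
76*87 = 6612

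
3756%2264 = 1492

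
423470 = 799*530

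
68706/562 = 34353/281 = 122.25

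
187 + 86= 273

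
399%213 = 186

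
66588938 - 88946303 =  - 22357365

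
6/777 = 2/259 = 0.01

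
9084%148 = 56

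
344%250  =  94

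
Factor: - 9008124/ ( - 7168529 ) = 2^2*3^1*19^( - 1)*577^1*1301^1 * 377291^( - 1 ) 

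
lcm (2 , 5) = 10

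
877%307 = 263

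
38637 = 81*477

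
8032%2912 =2208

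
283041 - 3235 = 279806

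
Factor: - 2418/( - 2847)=2^1*31^1*73^( - 1 ) = 62/73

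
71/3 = 23 + 2/3 = 23.67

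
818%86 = 44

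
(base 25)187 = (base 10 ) 832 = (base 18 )2A4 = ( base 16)340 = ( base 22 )1fi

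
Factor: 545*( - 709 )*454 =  - 175427870 = - 2^1*5^1*109^1*227^1*709^1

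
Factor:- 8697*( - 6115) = 53182155 = 3^1*5^1*13^1*223^1*1223^1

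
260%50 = 10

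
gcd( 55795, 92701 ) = 1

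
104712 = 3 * 34904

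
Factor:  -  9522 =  - 2^1 * 3^2 * 23^2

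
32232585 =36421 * 885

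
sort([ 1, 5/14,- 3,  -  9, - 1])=[ - 9,- 3,-1, 5/14 , 1 ] 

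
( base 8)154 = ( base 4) 1230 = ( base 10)108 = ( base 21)53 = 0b1101100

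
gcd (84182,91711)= 1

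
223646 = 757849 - 534203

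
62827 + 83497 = 146324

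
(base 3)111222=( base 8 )571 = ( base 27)DQ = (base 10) 377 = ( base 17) 153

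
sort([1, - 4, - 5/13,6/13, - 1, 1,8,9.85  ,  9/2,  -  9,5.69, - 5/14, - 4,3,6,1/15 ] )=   [ - 9, - 4, - 4 , - 1, - 5/13, - 5/14,1/15, 6/13,1,1, 3, 9/2, 5.69, 6 , 8 , 9.85 ]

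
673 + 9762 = 10435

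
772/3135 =772/3135 = 0.25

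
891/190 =4 + 131/190= 4.69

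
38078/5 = 38078/5 = 7615.60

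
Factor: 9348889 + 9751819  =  2^2*11^1*434107^1 = 19100708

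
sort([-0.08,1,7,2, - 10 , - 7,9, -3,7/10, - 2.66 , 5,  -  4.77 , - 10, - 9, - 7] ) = [ - 10, - 10,  -  9, - 7,-7, - 4.77,-3,-2.66, - 0.08, 7/10,1,2,5, 7, 9] 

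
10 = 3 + 7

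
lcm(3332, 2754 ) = 269892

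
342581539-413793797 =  - 71212258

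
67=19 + 48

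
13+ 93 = 106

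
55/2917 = 55/2917 = 0.02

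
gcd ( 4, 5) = 1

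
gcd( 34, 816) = 34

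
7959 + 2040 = 9999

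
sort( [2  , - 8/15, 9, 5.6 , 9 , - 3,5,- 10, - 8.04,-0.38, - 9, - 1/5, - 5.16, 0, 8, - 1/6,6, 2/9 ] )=[ - 10,  -  9, - 8.04, - 5.16, - 3, - 8/15,-0.38,-1/5, - 1/6, 0,2/9,2,5, 5.6,  6,8,9,  9 ] 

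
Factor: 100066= 2^1*50033^1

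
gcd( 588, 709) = 1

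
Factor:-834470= -2^1*5^1*7^2*13^1*131^1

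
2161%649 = 214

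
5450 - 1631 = 3819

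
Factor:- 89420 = - 2^2 * 5^1*17^1*263^1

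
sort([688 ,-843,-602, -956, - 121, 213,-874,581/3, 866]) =[-956,  -  874,-843,- 602, - 121, 581/3,213, 688, 866]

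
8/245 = 8/245 =0.03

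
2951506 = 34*86809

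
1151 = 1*1151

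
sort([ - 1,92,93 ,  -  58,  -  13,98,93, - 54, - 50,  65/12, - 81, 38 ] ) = [ - 81, - 58,-54, - 50, - 13,-1 , 65/12,38,92,93,93,98 ]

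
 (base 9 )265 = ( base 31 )74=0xdd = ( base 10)221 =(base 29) 7I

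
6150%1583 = 1401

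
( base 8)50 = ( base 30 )1a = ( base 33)17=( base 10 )40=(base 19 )22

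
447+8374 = 8821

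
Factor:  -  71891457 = - 3^1*11^1* 149^1 * 14621^1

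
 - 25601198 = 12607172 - 38208370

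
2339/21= 111 + 8/21 = 111.38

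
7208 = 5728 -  - 1480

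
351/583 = 351/583 = 0.60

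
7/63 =1/9 = 0.11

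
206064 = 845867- 639803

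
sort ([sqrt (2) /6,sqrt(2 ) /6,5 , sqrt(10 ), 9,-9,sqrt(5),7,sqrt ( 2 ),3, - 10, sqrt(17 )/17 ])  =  [ - 10, - 9, sqrt(2 ) /6, sqrt ( 2) /6,sqrt(17) /17, sqrt(2), sqrt( 5) , 3,sqrt( 10 ),  5, 7,9] 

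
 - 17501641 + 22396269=4894628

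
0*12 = 0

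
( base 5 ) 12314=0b1110111111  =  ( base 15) 43e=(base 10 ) 959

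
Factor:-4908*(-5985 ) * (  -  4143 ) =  -121698056340 = -2^2*3^4*5^1*7^1 * 19^1*409^1 * 1381^1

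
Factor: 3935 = 5^1*787^1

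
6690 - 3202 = 3488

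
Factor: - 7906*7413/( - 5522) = 3^1*7^1 *11^( - 1 )*59^1*67^1 * 251^( - 1 )*353^1 = 29303589/2761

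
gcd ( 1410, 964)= 2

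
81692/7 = 81692/7  =  11670.29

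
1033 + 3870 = 4903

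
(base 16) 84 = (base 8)204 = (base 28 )4k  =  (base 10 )132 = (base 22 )60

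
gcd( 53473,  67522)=7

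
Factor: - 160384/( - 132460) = 2^5*5^( - 1)*7^1*37^(-1)=224/185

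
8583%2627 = 702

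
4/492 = 1/123 = 0.01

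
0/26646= 0= 0.00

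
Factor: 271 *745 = 201895 =5^1 * 149^1*271^1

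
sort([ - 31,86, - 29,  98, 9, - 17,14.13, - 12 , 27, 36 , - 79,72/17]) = [ - 79, -31,-29, -17,  -  12,72/17 , 9,  14.13,27, 36, 86, 98]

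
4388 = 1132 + 3256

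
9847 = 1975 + 7872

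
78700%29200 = 20300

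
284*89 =25276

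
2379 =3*793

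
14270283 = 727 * 19629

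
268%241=27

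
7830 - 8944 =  - 1114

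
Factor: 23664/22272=2^( - 4 ) * 17^1 = 17/16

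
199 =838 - 639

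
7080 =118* 60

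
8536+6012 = 14548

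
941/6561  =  941/6561=0.14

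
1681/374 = 1681/374=4.49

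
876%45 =21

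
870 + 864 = 1734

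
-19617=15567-35184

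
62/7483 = 62/7483 = 0.01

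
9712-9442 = 270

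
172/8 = 43/2= 21.50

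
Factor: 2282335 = 5^1*11^1 * 17^1*2441^1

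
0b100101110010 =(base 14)C4A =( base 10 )2418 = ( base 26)3F0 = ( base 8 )4562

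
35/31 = 1 + 4/31  =  1.13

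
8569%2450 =1219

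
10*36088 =360880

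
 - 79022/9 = - 79022/9  =  - 8780.22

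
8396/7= 1199  +  3/7 =1199.43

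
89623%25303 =13714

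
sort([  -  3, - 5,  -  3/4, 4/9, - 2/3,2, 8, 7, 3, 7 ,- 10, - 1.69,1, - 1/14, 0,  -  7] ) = [ - 10,-7, - 5, - 3, - 1.69,-3/4, - 2/3, - 1/14,0 , 4/9, 1 , 2, 3,7, 7, 8 ]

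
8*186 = 1488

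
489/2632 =489/2632 = 0.19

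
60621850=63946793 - 3324943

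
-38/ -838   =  19/419 = 0.05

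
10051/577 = 10051/577=17.42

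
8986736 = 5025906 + 3960830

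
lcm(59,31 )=1829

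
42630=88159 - 45529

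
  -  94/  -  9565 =94/9565 = 0.01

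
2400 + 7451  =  9851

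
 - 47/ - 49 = 47/49 = 0.96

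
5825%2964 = 2861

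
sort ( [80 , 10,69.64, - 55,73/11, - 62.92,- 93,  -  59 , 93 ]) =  [  -  93 , - 62.92, - 59,  -  55,  73/11,10,69.64, 80,93]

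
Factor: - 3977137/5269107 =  - 3^( - 1 )*19^2*23^1*479^1*1756369^ (-1 ) 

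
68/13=5+ 3/13 = 5.23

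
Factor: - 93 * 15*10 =-2^1*3^2*5^2 *31^1  =  -  13950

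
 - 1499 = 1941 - 3440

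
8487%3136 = 2215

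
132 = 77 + 55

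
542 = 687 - 145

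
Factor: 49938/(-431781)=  - 82/709=-2^1 * 41^1*709^( - 1)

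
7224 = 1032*7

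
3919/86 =3919/86 = 45.57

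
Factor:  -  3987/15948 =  - 2^( - 2) =- 1/4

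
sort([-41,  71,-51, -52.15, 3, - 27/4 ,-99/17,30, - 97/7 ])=[ - 52.15,  -  51, -41,  -  97/7, - 27/4, - 99/17,3, 30,71 ]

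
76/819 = 76/819 =0.09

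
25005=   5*5001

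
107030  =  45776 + 61254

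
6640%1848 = 1096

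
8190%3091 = 2008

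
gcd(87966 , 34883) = 1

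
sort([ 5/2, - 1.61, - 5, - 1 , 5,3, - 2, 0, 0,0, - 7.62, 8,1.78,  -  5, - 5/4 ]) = [ - 7.62, - 5, - 5, - 2,- 1.61,  -  5/4 , - 1,  0,0,0, 1.78,5/2,  3,  5,  8]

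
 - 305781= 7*( - 43683)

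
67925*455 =30905875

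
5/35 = 1/7 =0.14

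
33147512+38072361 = 71219873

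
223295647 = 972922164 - 749626517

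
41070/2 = 20535 = 20535.00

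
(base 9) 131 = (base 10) 109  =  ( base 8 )155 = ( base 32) 3d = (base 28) 3p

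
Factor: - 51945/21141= -3^( - 5) * 5^1*29^( - 1)*3463^1 = - 17315/7047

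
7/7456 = 7/7456  =  0.00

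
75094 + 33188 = 108282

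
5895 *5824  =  34332480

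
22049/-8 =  - 2757+ 7/8 = -  2756.12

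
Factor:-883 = -883^1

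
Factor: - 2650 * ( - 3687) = 2^1*3^1*5^2 * 53^1*1229^1=9770550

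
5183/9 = 5183/9= 575.89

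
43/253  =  43/253 = 0.17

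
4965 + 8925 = 13890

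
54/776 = 27/388 = 0.07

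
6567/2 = 3283 + 1/2 = 3283.50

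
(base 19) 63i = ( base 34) 1VV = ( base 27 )320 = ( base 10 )2241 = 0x8c1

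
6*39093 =234558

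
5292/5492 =1323/1373 = 0.96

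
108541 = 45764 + 62777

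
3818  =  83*46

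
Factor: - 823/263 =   -  263^( - 1) * 823^1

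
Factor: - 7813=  - 13^1*601^1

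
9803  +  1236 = 11039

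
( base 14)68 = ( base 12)78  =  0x5c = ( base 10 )92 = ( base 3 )10102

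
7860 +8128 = 15988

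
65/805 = 13/161 = 0.08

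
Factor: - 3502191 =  - 3^1  *  7^1*11^1 *15161^1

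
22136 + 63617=85753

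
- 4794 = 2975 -7769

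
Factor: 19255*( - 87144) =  - 1677957720 = - 2^3*3^1*5^1*3631^1*3851^1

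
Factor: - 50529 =- 3^1*16843^1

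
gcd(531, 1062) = 531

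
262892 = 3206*82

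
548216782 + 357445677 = 905662459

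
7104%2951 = 1202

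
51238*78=3996564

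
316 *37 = 11692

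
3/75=1/25 =0.04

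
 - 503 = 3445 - 3948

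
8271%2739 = 54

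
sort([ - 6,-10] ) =[ - 10 ,-6 ]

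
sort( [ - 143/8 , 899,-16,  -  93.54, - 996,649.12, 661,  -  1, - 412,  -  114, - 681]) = [ - 996 , - 681, - 412, - 114,  -  93.54, - 143/8, - 16, - 1, 649.12, 661,  899]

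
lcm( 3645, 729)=3645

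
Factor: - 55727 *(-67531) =3763300037= 7^1*19^1*419^1 * 67531^1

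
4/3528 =1/882 = 0.00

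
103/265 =103/265 = 0.39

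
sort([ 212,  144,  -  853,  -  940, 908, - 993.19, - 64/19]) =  [ - 993.19, - 940, - 853, - 64/19, 144,  212, 908 ]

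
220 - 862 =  - 642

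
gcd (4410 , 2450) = 490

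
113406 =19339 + 94067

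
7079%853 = 255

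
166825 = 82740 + 84085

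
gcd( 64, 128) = 64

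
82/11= 82/11 = 7.45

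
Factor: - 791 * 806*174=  - 110933004 = - 2^2*3^1* 7^1*13^1*29^1*31^1*113^1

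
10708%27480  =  10708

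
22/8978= 11/4489 = 0.00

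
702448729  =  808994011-106545282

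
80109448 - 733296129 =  - 653186681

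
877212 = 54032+823180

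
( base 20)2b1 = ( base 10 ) 1021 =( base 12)711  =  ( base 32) VT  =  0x3FD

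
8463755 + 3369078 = 11832833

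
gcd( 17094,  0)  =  17094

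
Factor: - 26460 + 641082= 614622  =  2^1*3^1 * 102437^1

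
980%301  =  77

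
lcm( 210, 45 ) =630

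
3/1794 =1/598 = 0.00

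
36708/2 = 18354 = 18354.00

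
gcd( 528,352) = 176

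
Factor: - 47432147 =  - 7^2*968003^1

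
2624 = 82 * 32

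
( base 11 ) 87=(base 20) 4F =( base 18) 55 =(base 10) 95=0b1011111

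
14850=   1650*9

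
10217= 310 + 9907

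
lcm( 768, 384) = 768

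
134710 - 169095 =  - 34385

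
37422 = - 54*( - 693)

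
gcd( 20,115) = 5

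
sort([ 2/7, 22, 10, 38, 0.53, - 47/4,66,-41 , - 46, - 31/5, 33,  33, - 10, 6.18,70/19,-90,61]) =[ - 90, - 46,  -  41, - 47/4, - 10, - 31/5,2/7, 0.53, 70/19,6.18, 10 , 22, 33,33, 38,61,66 ] 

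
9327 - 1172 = 8155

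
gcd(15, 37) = 1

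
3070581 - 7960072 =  - 4889491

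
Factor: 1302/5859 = 2^1 * 3^( - 2) = 2/9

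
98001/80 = 1225+ 1/80 =1225.01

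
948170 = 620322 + 327848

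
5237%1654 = 275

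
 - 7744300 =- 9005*860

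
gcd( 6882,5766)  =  186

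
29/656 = 29/656 = 0.04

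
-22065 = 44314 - 66379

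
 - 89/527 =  - 89/527 = - 0.17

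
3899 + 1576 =5475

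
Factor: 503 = 503^1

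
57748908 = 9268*6231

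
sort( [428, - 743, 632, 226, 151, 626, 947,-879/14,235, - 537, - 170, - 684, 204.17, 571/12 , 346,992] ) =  [ - 743,-684 , - 537, - 170,-879/14,571/12, 151,204.17, 226, 235, 346, 428,626, 632, 947,992]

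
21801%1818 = 1803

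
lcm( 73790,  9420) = 442740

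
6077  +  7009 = 13086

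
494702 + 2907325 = 3402027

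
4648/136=581/17 = 34.18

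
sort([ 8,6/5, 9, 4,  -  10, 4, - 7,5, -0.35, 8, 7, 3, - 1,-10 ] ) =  [  -  10, - 10, -7,-1,  -  0.35, 6/5, 3,4 , 4, 5,7,8 , 8, 9] 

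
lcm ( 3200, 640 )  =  3200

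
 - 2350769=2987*( - 787 )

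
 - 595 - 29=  - 624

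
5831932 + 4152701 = 9984633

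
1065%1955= 1065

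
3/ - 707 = - 1 + 704/707 = - 0.00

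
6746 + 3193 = 9939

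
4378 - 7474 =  - 3096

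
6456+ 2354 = 8810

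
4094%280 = 174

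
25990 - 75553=-49563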